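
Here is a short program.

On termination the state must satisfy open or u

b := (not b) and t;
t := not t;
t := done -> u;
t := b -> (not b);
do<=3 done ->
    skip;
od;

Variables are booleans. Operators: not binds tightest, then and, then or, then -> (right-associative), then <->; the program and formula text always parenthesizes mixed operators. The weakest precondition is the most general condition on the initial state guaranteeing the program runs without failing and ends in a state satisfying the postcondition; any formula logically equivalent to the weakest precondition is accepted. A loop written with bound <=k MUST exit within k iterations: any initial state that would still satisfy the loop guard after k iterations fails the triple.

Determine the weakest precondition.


Working backward. After the program, open or u must hold.
Before the loop (bound <=3), unroll the exhaustion recursion (WP_0 = exit-now case; WP_j = one more guarded iteration, up to j = 3):
  WP_0: (not done) and (open or u)
  WP_1: (done -> ((not done) and (open or u))) and ((not done) -> (open or u))
  WP_2: (done -> ((done -> ((not done) and (open or u))) and ((not done) -> (open or u)))) and ((not done) -> (open or u))
  WP_3: (done -> ((done -> ((done -> ((not done) and (open or u))) and ((not done) -> (open or u)))) and ((not done) -> (open or u)))) and ((not done) -> (open or u))
So before the loop: (done -> ((done -> ((done -> ((not done) and (open or u))) and ((not done) -> (open or u)))) and ((not done) -> (open or u)))) and ((not done) -> (open or u))
Before t := b -> (not b): (done -> ((done -> ((done -> ((not done) and (open or u))) and ((not done) -> (open or u)))) and ((not done) -> (open or u)))) and ((not done) -> (open or u))
Before t := done -> u: (done -> ((done -> ((done -> ((not done) and (open or u))) and ((not done) -> (open or u)))) and ((not done) -> (open or u)))) and ((not done) -> (open or u))
Before t := not t: (done -> ((done -> ((done -> ((not done) and (open or u))) and ((not done) -> (open or u)))) and ((not done) -> (open or u)))) and ((not done) -> (open or u))
Before b := (not b) and t: (done -> ((done -> ((done -> ((not done) and (open or u))) and ((not done) -> (open or u)))) and ((not done) -> (open or u)))) and ((not done) -> (open or u))
Answer: WP = (done -> ((done -> ((done -> ((not done) and (open or u))) and ((not done) -> (open or u)))) and ((not done) -> (open or u)))) and ((not done) -> (open or u))


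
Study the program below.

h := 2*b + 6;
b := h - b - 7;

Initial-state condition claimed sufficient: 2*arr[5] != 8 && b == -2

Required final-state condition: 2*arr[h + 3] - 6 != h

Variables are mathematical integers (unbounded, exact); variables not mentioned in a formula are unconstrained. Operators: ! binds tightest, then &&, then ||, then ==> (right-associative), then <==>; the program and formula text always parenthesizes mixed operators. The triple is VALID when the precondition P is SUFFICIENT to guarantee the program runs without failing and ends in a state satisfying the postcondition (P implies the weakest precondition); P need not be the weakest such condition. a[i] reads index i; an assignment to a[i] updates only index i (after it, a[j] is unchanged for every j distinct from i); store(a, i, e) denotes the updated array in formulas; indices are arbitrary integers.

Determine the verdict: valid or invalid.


Working backward. After the program, the postcondition 2*arr[h + 3] - 6 != h must hold; in canonical form it is 2*arr[h + 3] != h + 6.
Before b := h - b - 7: 2*arr[h + 3] != h + 6
Before h := 2*b + 6: 2*arr[2*b + 9] != 2*b + 12
The weakest precondition is 2*arr[2*b + 9] != 2*b + 12.
Check whether 2*arr[5] != 8 && b == -2 implies it.
Every state satisfying the precondition satisfies the weakest precondition: the implication holds.
Answer: valid


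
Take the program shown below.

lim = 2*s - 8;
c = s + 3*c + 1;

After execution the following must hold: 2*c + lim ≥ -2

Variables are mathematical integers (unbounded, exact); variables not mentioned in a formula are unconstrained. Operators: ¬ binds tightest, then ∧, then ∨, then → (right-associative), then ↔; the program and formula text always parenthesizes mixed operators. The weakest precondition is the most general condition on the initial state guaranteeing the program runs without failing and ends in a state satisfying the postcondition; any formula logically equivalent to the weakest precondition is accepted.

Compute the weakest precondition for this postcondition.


Working backward. After the program, 2*c + lim ≥ -2 must hold.
Before c := s + 3*c + 1: 6*c + lim + 2*s ≥ -4
Before lim := 2*s - 8: 6*c + 4*s ≥ 4
Answer: WP = 6*c + 4*s ≥ 4


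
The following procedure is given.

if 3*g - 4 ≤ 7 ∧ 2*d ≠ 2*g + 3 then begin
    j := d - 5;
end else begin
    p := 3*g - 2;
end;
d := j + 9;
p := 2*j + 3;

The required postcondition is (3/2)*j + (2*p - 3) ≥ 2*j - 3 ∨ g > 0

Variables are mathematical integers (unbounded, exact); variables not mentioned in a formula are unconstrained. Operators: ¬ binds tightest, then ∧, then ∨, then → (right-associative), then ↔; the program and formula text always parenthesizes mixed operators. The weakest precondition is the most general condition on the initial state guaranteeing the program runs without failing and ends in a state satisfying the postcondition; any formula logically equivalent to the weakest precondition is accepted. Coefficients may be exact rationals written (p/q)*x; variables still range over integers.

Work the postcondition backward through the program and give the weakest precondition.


Working backward. After the program, the postcondition (3/2)*j + (2*p - 3) ≥ 2*j - 3 ∨ g > 0 must hold; in canonical form it is 2*p ≥ (1/2)*j ∨ g > 0.
Before p := 2*j + 3: (7/2)*j ≥ -6 ∨ g > 0
Before d := j + 9: (7/2)*j ≥ -6 ∨ g > 0
Then branch requires (7/2)*d ≥ 23/2 ∨ g > 0; else branch requires (7/2)*j ≥ -6 ∨ g > 0.
Before the if: ((3*g ≤ 11 ∧ 2*d ≠ 2*g + 3) → ((7/2)*d ≥ 23/2 ∨ g > 0)) ∧ ((¬(3*g ≤ 11 ∧ 2*d ≠ 2*g + 3)) → ((7/2)*j ≥ -6 ∨ g > 0))
Answer: WP = ((3*g ≤ 11 ∧ 2*d ≠ 2*g + 3) → ((7/2)*d ≥ 23/2 ∨ g > 0)) ∧ ((¬(3*g ≤ 11 ∧ 2*d ≠ 2*g + 3)) → ((7/2)*j ≥ -6 ∨ g > 0))


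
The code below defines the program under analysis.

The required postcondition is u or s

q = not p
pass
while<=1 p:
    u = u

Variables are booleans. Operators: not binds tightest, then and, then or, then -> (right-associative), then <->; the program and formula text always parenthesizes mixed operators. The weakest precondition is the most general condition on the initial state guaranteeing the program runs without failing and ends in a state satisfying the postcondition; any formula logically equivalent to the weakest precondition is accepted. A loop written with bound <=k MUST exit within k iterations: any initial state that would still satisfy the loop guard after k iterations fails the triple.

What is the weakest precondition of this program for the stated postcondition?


Working backward. After the program, u or s must hold.
Before the loop (bound <=1), unroll the exhaustion recursion (WP_0 = exit-now case; WP_j = one more guarded iteration, up to j = 1):
  WP_0: (not p) and (u or s)
  WP_1: (p -> ((not p) and (u or s))) and ((not p) -> (u or s))
So before the loop: (p -> ((not p) and (u or s))) and ((not p) -> (u or s))
Before skip: (p -> ((not p) and (u or s))) and ((not p) -> (u or s))
Before q := not p: (p -> ((not p) and (u or s))) and ((not p) -> (u or s))
Answer: WP = (p -> ((not p) and (u or s))) and ((not p) -> (u or s))


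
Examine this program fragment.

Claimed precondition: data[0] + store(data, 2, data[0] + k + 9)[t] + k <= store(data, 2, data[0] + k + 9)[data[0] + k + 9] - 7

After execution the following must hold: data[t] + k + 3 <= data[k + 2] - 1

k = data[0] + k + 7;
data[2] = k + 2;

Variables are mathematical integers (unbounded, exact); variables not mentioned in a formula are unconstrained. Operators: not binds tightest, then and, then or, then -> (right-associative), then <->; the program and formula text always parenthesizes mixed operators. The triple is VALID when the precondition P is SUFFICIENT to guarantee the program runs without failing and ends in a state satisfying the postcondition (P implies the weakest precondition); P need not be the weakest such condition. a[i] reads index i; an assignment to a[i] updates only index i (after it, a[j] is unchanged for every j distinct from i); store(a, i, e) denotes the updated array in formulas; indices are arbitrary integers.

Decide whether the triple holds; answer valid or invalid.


Working backward. After the program, the postcondition data[t] + k + 3 <= data[k + 2] - 1 must hold; in canonical form it is data[t] + k <= data[k + 2] - 4.
Before data[2] := k + 2: store(data, 2, k + 2)[t] + k <= store(data, 2, k + 2)[k + 2] - 4
Before k := data[0] + k + 7: data[0] + store(data, 2, data[0] + k + 9)[t] + k <= store(data, 2, data[0] + k + 9)[data[0] + k + 9] - 11
The weakest precondition is data[0] + store(data, 2, data[0] + k + 9)[t] + k <= store(data, 2, data[0] + k + 9)[data[0] + k + 9] - 11.
Check whether data[0] + store(data, 2, data[0] + k + 9)[t] + k <= store(data, 2, data[0] + k + 9)[data[0] + k + 9] - 7 implies it.
Countermodel: at the initial state data = {[-30151] = -60304, [0] = -30160, [2] = 3, elsewhere 3}, k = 0, t = 2, the precondition holds but the weakest precondition fails.
Answer: invalid


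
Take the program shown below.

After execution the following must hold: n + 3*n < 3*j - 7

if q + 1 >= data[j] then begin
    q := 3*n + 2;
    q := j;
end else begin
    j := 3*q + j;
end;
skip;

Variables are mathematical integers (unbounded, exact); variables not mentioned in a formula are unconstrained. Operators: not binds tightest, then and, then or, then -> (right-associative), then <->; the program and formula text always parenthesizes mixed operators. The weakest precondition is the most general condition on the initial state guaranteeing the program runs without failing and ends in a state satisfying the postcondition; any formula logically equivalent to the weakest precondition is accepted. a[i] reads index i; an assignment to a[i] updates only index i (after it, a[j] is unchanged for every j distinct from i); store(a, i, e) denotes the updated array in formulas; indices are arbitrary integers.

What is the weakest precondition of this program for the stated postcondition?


Working backward. After the program, the postcondition n + 3*n < 3*j - 7 must hold; in canonical form it is 4*n < 3*j - 7.
Before skip: 4*n < 3*j - 7
Then branch requires 4*n < 3*j - 7; else branch requires 4*n < 3*j + 9*q - 7.
Before the if: (q >= data[j] - 1 -> 4*n < 3*j - 7) and ((not (q >= data[j] - 1)) -> 4*n < 3*j + 9*q - 7)
Answer: WP = (q >= data[j] - 1 -> 4*n < 3*j - 7) and ((not (q >= data[j] - 1)) -> 4*n < 3*j + 9*q - 7)


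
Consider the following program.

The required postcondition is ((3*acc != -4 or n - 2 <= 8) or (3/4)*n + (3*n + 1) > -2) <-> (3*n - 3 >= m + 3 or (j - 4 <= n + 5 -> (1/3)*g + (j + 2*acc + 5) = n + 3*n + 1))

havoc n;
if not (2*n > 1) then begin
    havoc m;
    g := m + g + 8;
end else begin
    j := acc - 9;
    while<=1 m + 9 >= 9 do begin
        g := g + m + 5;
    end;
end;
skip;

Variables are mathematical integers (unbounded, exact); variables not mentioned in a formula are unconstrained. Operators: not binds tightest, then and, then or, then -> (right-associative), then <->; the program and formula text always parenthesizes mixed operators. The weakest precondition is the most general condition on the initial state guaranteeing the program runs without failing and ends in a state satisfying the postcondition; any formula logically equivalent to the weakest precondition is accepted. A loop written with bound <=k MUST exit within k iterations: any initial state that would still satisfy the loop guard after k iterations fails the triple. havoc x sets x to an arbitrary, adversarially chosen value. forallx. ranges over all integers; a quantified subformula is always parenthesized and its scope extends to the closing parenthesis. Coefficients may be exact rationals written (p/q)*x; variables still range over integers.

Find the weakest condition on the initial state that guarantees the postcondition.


Working backward. After the program, the postcondition ((3*acc != -4 or n - 2 <= 8) or (3/4)*n + (3*n + 1) > -2) <-> (3*n - 3 >= m + 3 or (j - 4 <= n + 5 -> (1/3)*g + (j + 2*acc + 5) = n + 3*n + 1)) must hold; in canonical form it is (3*acc != -4 or n <= 10 or (15/4)*n > -3) <-> (3*n >= m + 6 or (j <= n + 9 -> 2*acc + (1/3)*g + j = 4*n - 4)).
Before skip: (3*acc != -4 or n <= 10 or (15/4)*n > -3) <-> (3*n >= m + 6 or (j <= n + 9 -> 2*acc + (1/3)*g + j = 4*n - 4))
Then branch requires forall m_1. ((3*acc != -4 or n <= 10 or (15/4)*n > -3) <-> (3*n >= m_1 + 6 or (j <= n + 9 -> 2*acc + (1/3)*g + j + (1/3)*m_1 = 4*n - 20/3))); else branch requires (m >= 0 -> ((not (m >= 0)) and ((3*acc != -4 or n <= 10 or (15/4)*n > -3) <-> (3*n >= m + 6 or (acc <= n + 18 -> 3*acc + (1/3)*g + (1/3)*m = 4*n + 10/3))))) and ((not (m >= 0)) -> ((3*acc != -4 or n <= 10 or (15/4)*n > -3) <-> (3*n >= m + 6 or (acc <= n + 18 -> 3*acc + (1/3)*g = 4*n + 5)))).
Before the if: ((not (2*n > 1)) -> (forall m_1. ((3*acc != -4 or n <= 10 or (15/4)*n > -3) <-> (3*n >= m_1 + 6 or (j <= n + 9 -> 2*acc + (1/3)*g + j + (1/3)*m_1 = 4*n - 20/3))))) and (2*n > 1 -> ((m >= 0 -> ((not (m >= 0)) and ((3*acc != -4 or n <= 10 or (15/4)*n > -3) <-> (3*n >= m + 6 or (acc <= n + 18 -> 3*acc + (1/3)*g + (1/3)*m = 4*n + 10/3))))) and ((not (m >= 0)) -> ((3*acc != -4 or n <= 10 or (15/4)*n > -3) <-> (3*n >= m + 6 or (acc <= n + 18 -> 3*acc + (1/3)*g = 4*n + 5))))))
Before havoc n: forall n_1. (((not (2*n_1 > 1)) -> (forall m_1. ((3*acc != -4 or n_1 <= 10 or (15/4)*n_1 > -3) <-> (3*n_1 >= m_1 + 6 or (j <= n_1 + 9 -> 2*acc + (1/3)*g + j + (1/3)*m_1 = 4*n_1 - 20/3))))) and (2*n_1 > 1 -> ((m >= 0 -> ((not (m >= 0)) and ((3*acc != -4 or n_1 <= 10 or (15/4)*n_1 > -3) <-> (3*n_1 >= m + 6 or (acc <= n_1 + 18 -> 3*acc + (1/3)*g + (1/3)*m = 4*n_1 + 10/3))))) and ((not (m >= 0)) -> ((3*acc != -4 or n_1 <= 10 or (15/4)*n_1 > -3) <-> (3*n_1 >= m + 6 or (acc <= n_1 + 18 -> 3*acc + (1/3)*g = 4*n_1 + 5)))))))
Answer: WP = forall n_1. (((not (2*n_1 > 1)) -> (forall m_1. ((3*acc != -4 or n_1 <= 10 or (15/4)*n_1 > -3) <-> (3*n_1 >= m_1 + 6 or (j <= n_1 + 9 -> 2*acc + (1/3)*g + j + (1/3)*m_1 = 4*n_1 - 20/3))))) and (2*n_1 > 1 -> ((m >= 0 -> ((not (m >= 0)) and ((3*acc != -4 or n_1 <= 10 or (15/4)*n_1 > -3) <-> (3*n_1 >= m + 6 or (acc <= n_1 + 18 -> 3*acc + (1/3)*g + (1/3)*m = 4*n_1 + 10/3))))) and ((not (m >= 0)) -> ((3*acc != -4 or n_1 <= 10 or (15/4)*n_1 > -3) <-> (3*n_1 >= m + 6 or (acc <= n_1 + 18 -> 3*acc + (1/3)*g = 4*n_1 + 5)))))))


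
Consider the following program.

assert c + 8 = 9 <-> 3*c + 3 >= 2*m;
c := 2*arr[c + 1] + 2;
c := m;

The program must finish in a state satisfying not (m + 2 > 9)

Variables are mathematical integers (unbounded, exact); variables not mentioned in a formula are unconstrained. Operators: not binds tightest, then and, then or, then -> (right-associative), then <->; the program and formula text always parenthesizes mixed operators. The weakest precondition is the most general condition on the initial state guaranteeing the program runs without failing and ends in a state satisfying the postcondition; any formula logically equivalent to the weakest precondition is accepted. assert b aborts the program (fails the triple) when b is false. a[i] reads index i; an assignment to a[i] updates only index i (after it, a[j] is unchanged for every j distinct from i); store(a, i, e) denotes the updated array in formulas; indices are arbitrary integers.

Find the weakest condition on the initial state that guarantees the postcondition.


Working backward. After the program, the postcondition not (m + 2 > 9) must hold; in canonical form it is not (m > 7).
Before c := m: not (m > 7)
Before c := 2*arr[c + 1] + 2: not (m > 7)
Before assert c + 8 = 9 <-> 3*c + 3 >= 2*m: (c = 1 <-> 3*c >= 2*m - 3) and (not (m > 7))
Answer: WP = (c = 1 <-> 3*c >= 2*m - 3) and (not (m > 7))


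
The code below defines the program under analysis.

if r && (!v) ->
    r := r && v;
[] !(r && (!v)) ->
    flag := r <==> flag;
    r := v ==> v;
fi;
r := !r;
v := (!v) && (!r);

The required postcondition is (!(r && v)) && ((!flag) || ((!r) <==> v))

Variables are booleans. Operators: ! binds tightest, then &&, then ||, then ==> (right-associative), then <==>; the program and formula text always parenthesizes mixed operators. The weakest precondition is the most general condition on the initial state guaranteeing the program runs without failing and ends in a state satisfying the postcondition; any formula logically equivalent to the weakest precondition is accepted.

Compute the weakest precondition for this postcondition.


Working backward. After the program, (!(r && v)) && ((!flag) || ((!r) <==> v)) must hold.
Before v := (!v) && (!r): (!flag) || ((!r) <==> ((!v) && (!r)))
Before r := !r: (!flag) || (r <==> ((!v) && r))
Then branch requires (!flag) || (!(r && v)); else branch requires (!(r <==> flag)) || (!v).
Before the if: ((r && (!v)) ==> ((!flag) || (!(r && v)))) && ((!(r && (!v))) ==> ((!(r <==> flag)) || (!v)))
Answer: WP = ((r && (!v)) ==> ((!flag) || (!(r && v)))) && ((!(r && (!v))) ==> ((!(r <==> flag)) || (!v)))


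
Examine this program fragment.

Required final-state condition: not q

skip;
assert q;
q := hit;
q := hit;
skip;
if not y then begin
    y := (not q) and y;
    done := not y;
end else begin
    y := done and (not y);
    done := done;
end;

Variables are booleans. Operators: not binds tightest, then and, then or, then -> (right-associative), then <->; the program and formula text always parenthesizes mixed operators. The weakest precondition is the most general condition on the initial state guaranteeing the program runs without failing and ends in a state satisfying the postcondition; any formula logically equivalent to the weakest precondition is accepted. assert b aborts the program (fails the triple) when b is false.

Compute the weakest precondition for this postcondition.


Working backward. After the program, not q must hold.
Then branch requires not q; else branch requires not q.
Before the if: ((not y) -> (not q)) and (y -> (not q))
Before skip: ((not y) -> (not q)) and (y -> (not q))
Before q := hit: ((not y) -> (not hit)) and (y -> (not hit))
Before q := hit: ((not y) -> (not hit)) and (y -> (not hit))
Before assert q: q and ((not y) -> (not hit)) and (y -> (not hit))
Before skip: q and ((not y) -> (not hit)) and (y -> (not hit))
Answer: WP = q and ((not y) -> (not hit)) and (y -> (not hit))


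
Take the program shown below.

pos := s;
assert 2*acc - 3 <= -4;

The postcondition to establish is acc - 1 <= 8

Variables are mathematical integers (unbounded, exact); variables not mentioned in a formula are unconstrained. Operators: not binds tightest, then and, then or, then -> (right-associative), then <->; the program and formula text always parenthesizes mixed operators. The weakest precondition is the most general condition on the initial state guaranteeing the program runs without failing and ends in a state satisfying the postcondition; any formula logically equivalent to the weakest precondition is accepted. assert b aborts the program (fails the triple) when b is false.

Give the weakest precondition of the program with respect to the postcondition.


Working backward. After the program, the postcondition acc - 1 <= 8 must hold; in canonical form it is acc <= 9.
Before assert 2*acc - 3 <= -4: 2*acc <= -1 and acc <= 9
Before pos := s: 2*acc <= -1 and acc <= 9
Answer: WP = 2*acc <= -1 and acc <= 9


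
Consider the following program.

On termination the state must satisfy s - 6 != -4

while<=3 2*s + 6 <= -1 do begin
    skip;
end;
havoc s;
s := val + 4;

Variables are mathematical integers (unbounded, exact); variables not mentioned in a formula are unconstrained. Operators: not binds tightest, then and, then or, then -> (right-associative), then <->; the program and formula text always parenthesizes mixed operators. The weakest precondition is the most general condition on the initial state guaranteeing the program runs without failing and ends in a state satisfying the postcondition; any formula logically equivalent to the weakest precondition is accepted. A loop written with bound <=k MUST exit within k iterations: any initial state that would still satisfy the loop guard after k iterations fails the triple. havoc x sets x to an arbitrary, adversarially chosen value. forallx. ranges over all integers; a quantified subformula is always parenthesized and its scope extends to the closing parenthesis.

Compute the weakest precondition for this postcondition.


Working backward. After the program, the postcondition s - 6 != -4 must hold; in canonical form it is s != 2.
Before s := val + 4: val != -2
Before havoc s: val != -2
Before the loop (bound <=3), unroll the exhaustion recursion (WP_0 = exit-now case; WP_j = one more guarded iteration, up to j = 3):
  WP_0: (not (2*s <= -7)) and val != -2
  WP_1: (2*s <= -7 -> ((not (2*s <= -7)) and val != -2)) and ((not (2*s <= -7)) -> val != -2)
  WP_2: (2*s <= -7 -> ((2*s <= -7 -> ((not (2*s <= -7)) and val != -2)) and ((not (2*s <= -7)) -> val != -2))) and ((not (2*s <= -7)) -> val != -2)
  WP_3: (2*s <= -7 -> ((2*s <= -7 -> ((2*s <= -7 -> ((not (2*s <= -7)) and val != -2)) and ((not (2*s <= -7)) -> val != -2))) and ((not (2*s <= -7)) -> val != -2))) and ((not (2*s <= -7)) -> val != -2)
So before the loop: (2*s <= -7 -> ((2*s <= -7 -> ((2*s <= -7 -> ((not (2*s <= -7)) and val != -2)) and ((not (2*s <= -7)) -> val != -2))) and ((not (2*s <= -7)) -> val != -2))) and ((not (2*s <= -7)) -> val != -2)
Answer: WP = (2*s <= -7 -> ((2*s <= -7 -> ((2*s <= -7 -> ((not (2*s <= -7)) and val != -2)) and ((not (2*s <= -7)) -> val != -2))) and ((not (2*s <= -7)) -> val != -2))) and ((not (2*s <= -7)) -> val != -2)


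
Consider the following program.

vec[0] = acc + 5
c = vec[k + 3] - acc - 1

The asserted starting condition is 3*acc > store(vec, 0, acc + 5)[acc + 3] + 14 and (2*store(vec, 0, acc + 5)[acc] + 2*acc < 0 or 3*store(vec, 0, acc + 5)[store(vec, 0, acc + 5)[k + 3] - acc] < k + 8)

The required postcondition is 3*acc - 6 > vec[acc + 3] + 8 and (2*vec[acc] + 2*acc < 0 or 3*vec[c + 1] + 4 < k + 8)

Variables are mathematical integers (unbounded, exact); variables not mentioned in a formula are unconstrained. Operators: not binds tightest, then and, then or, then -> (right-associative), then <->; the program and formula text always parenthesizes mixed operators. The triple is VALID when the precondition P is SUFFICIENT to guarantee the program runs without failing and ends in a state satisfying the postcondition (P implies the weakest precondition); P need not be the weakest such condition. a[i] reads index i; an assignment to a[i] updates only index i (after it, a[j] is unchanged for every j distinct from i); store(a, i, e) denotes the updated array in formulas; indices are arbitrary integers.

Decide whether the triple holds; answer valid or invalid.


Working backward. After the program, the postcondition 3*acc - 6 > vec[acc + 3] + 8 and (2*vec[acc] + 2*acc < 0 or 3*vec[c + 1] + 4 < k + 8) must hold; in canonical form it is 3*acc > vec[acc + 3] + 14 and (2*vec[acc] + 2*acc < 0 or 3*vec[c + 1] < k + 4).
Before c := vec[k + 3] - acc - 1: 3*acc > vec[acc + 3] + 14 and (2*vec[acc] + 2*acc < 0 or 3*vec[vec[k + 3] - acc] < k + 4)
Before vec[0] := acc + 5: 3*acc > store(vec, 0, acc + 5)[acc + 3] + 14 and (2*store(vec, 0, acc + 5)[acc] + 2*acc < 0 or 3*store(vec, 0, acc + 5)[store(vec, 0, acc + 5)[k + 3] - acc] < k + 4)
The weakest precondition is 3*acc > store(vec, 0, acc + 5)[acc + 3] + 14 and (2*store(vec, 0, acc + 5)[acc] + 2*acc < 0 or 3*store(vec, 0, acc + 5)[store(vec, 0, acc + 5)[k + 3] - acc] < k + 4).
Check whether 3*acc > store(vec, 0, acc + 5)[acc + 3] + 14 and (2*store(vec, 0, acc + 5)[acc] + 2*acc < 0 or 3*store(vec, 0, acc + 5)[store(vec, 0, acc + 5)[k + 3] - acc] < k + 8) implies it.
Countermodel: at the initial state acc = -4, k = -19552, vec = {[-19549] = 30152, [-4] = 11798, [-1] = -27, [0] = 2, [30156] = -6516, elsewhere 2}, the precondition holds but the weakest precondition fails.
Answer: invalid


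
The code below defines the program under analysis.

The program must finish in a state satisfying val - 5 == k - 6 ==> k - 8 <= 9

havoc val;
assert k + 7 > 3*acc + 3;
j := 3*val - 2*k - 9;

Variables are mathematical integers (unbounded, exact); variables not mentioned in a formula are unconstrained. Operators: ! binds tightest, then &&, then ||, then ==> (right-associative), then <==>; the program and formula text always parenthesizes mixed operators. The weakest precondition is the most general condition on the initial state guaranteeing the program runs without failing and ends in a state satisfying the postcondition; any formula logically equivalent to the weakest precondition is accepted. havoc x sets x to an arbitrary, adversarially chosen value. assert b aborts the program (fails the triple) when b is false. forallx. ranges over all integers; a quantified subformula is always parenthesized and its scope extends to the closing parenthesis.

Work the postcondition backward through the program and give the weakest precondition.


Working backward. After the program, the postcondition val - 5 == k - 6 ==> k - 8 <= 9 must hold; in canonical form it is val == k - 1 ==> k <= 17.
Before j := 3*val - 2*k - 9: val == k - 1 ==> k <= 17
Before assert k + 7 > 3*acc + 3: k > 3*acc - 4 && (val == k - 1 ==> k <= 17)
Before havoc val: forall val_1. (k > 3*acc - 4 && (val_1 == k - 1 ==> k <= 17))
Answer: WP = forall val_1. (k > 3*acc - 4 && (val_1 == k - 1 ==> k <= 17))


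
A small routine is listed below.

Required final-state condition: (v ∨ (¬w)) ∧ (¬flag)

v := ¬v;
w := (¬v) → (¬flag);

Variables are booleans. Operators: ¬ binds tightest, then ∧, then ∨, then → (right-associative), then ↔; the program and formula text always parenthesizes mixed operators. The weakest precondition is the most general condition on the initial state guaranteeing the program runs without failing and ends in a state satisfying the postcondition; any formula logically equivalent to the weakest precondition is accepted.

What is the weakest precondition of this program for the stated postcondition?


Working backward. After the program, (v ∨ (¬w)) ∧ (¬flag) must hold.
Before w := (¬v) → (¬flag): (v ∨ (¬((¬v) → (¬flag)))) ∧ (¬flag)
Before v := ¬v: ((¬v) ∨ (¬(v → (¬flag)))) ∧ (¬flag)
Answer: WP = ((¬v) ∨ (¬(v → (¬flag)))) ∧ (¬flag)


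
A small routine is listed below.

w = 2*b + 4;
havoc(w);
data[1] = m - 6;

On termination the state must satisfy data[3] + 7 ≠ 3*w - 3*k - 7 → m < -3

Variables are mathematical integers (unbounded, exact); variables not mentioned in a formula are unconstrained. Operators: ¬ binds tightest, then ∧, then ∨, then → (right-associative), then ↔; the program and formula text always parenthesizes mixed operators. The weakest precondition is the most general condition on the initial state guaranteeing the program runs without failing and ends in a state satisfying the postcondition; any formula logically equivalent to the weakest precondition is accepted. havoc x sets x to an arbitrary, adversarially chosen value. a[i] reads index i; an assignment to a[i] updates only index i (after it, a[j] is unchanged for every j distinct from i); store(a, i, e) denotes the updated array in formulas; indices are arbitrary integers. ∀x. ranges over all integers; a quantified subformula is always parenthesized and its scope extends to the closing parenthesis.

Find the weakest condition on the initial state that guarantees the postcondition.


Working backward. After the program, the postcondition data[3] + 7 ≠ 3*w - 3*k - 7 → m < -3 must hold; in canonical form it is data[3] + 3*k ≠ 3*w - 14 → m < -3.
Before data[1] := m - 6: data[3] + 3*k ≠ 3*w - 14 → m < -3
Before havoc w: ∀w_1. (data[3] + 3*k ≠ 3*w_1 - 14 → m < -3)
Before w := 2*b + 4: ∀w_1. (data[3] + 3*k ≠ 3*w_1 - 14 → m < -3)
Answer: WP = ∀w_1. (data[3] + 3*k ≠ 3*w_1 - 14 → m < -3)


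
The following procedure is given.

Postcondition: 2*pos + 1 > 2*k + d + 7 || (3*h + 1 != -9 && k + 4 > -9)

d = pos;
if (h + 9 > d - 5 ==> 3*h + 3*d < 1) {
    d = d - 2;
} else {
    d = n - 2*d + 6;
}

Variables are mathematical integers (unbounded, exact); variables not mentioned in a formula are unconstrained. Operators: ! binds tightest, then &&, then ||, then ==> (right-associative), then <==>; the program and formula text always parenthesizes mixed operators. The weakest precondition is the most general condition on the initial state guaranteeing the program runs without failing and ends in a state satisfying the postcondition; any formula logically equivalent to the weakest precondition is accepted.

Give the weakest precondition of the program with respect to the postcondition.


Working backward. After the program, the postcondition 2*pos + 1 > 2*k + d + 7 || (3*h + 1 != -9 && k + 4 > -9) must hold; in canonical form it is 2*pos > d + 2*k + 6 || (3*h != -10 && k > -13).
Then branch requires 2*pos > d + 2*k + 4 || (3*h != -10 && k > -13); else branch requires 2*d + 2*pos > 2*k + n + 12 || (3*h != -10 && k > -13).
Before the if: ((h > d - 14 ==> 3*d + 3*h < 1) ==> (2*pos > d + 2*k + 4 || (3*h != -10 && k > -13))) && ((!(h > d - 14 ==> 3*d + 3*h < 1)) ==> (2*d + 2*pos > 2*k + n + 12 || (3*h != -10 && k > -13)))
Before d := pos: ((h > pos - 14 ==> 3*h + 3*pos < 1) ==> (pos > 2*k + 4 || (3*h != -10 && k > -13))) && ((!(h > pos - 14 ==> 3*h + 3*pos < 1)) ==> (4*pos > 2*k + n + 12 || (3*h != -10 && k > -13)))
Answer: WP = ((h > pos - 14 ==> 3*h + 3*pos < 1) ==> (pos > 2*k + 4 || (3*h != -10 && k > -13))) && ((!(h > pos - 14 ==> 3*h + 3*pos < 1)) ==> (4*pos > 2*k + n + 12 || (3*h != -10 && k > -13)))


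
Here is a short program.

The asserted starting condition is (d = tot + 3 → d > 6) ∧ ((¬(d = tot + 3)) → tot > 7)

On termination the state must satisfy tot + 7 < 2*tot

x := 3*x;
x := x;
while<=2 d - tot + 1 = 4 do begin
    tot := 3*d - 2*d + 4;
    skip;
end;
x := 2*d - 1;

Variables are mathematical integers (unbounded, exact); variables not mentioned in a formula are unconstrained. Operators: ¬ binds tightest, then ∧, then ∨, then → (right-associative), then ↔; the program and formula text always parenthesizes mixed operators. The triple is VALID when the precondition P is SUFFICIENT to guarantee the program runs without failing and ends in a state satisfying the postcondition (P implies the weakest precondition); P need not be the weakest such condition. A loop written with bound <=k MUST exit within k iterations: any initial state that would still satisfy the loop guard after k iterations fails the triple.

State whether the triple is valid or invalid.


Working backward. After the program, the postcondition tot + 7 < 2*tot must hold; in canonical form it is tot > 7.
Before x := 2*d - 1: tot > 7
Before the loop (bound <=2), unroll the exhaustion recursion (WP_0 = exit-now case; WP_j = one more guarded iteration, up to j = 2):
  WP_0: (¬(d = tot + 3)) ∧ tot > 7
  WP_1: (d = tot + 3 → d > 3) ∧ ((¬(d = tot + 3)) → tot > 7)
  WP_2: (d = tot + 3 → d > 3) ∧ ((¬(d = tot + 3)) → tot > 7)
So before the loop: (d = tot + 3 → d > 3) ∧ ((¬(d = tot + 3)) → tot > 7)
Before x := x: (d = tot + 3 → d > 3) ∧ ((¬(d = tot + 3)) → tot > 7)
Before x := 3*x: (d = tot + 3 → d > 3) ∧ ((¬(d = tot + 3)) → tot > 7)
The weakest precondition is (d = tot + 3 → d > 3) ∧ ((¬(d = tot + 3)) → tot > 7).
Check whether (d = tot + 3 → d > 6) ∧ ((¬(d = tot + 3)) → tot > 7) implies it.
Every state satisfying the precondition satisfies the weakest precondition: the implication holds.
Answer: valid


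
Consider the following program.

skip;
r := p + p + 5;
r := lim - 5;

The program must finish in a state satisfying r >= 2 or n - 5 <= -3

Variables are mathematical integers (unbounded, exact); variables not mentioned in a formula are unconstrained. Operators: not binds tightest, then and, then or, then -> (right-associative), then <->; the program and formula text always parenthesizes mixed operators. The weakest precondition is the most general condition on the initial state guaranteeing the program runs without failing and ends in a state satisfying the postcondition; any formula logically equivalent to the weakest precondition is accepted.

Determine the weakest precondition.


Working backward. After the program, the postcondition r >= 2 or n - 5 <= -3 must hold; in canonical form it is r >= 2 or n <= 2.
Before r := lim - 5: lim >= 7 or n <= 2
Before r := p + p + 5: lim >= 7 or n <= 2
Before skip: lim >= 7 or n <= 2
Answer: WP = lim >= 7 or n <= 2


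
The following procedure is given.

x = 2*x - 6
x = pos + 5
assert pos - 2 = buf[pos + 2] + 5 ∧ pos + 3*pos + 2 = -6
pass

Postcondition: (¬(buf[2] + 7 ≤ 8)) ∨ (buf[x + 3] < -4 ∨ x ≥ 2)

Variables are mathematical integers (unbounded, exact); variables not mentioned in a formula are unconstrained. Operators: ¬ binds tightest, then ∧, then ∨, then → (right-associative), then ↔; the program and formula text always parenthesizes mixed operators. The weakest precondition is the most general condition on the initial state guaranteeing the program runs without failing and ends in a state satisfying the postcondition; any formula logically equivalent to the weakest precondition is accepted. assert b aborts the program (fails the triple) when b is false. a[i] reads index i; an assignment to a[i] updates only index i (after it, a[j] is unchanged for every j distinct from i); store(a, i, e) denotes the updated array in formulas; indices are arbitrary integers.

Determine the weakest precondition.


Working backward. After the program, the postcondition (¬(buf[2] + 7 ≤ 8)) ∨ (buf[x + 3] < -4 ∨ x ≥ 2) must hold; in canonical form it is (¬(buf[2] ≤ 1)) ∨ buf[x + 3] < -4 ∨ x ≥ 2.
Before skip: (¬(buf[2] ≤ 1)) ∨ buf[x + 3] < -4 ∨ x ≥ 2
Before assert pos - 2 = buf[pos + 2] + 5 ∧ pos + 3*pos + 2 = -6: pos = buf[pos + 2] + 7 ∧ 4*pos = -8 ∧ ((¬(buf[2] ≤ 1)) ∨ buf[x + 3] < -4 ∨ x ≥ 2)
Before x := pos + 5: pos = buf[pos + 2] + 7 ∧ 4*pos = -8 ∧ ((¬(buf[2] ≤ 1)) ∨ buf[pos + 8] < -4 ∨ pos ≥ -3)
Before x := 2*x - 6: pos = buf[pos + 2] + 7 ∧ 4*pos = -8 ∧ ((¬(buf[2] ≤ 1)) ∨ buf[pos + 8] < -4 ∨ pos ≥ -3)
Answer: WP = pos = buf[pos + 2] + 7 ∧ 4*pos = -8 ∧ ((¬(buf[2] ≤ 1)) ∨ buf[pos + 8] < -4 ∨ pos ≥ -3)


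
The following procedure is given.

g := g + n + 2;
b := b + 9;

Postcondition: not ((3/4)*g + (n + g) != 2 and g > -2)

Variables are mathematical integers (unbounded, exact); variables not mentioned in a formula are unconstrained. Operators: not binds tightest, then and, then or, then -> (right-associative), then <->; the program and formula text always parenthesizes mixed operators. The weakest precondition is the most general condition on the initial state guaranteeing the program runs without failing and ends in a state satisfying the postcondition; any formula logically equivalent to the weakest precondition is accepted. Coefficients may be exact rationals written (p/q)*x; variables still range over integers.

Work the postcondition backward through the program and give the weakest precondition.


Working backward. After the program, the postcondition not ((3/4)*g + (n + g) != 2 and g > -2) must hold; in canonical form it is not ((7/4)*g + n != 2 and g > -2).
Before b := b + 9: not ((7/4)*g + n != 2 and g > -2)
Before g := g + n + 2: not ((7/4)*g + (11/4)*n != -3/2 and g + n > -4)
Answer: WP = not ((7/4)*g + (11/4)*n != -3/2 and g + n > -4)


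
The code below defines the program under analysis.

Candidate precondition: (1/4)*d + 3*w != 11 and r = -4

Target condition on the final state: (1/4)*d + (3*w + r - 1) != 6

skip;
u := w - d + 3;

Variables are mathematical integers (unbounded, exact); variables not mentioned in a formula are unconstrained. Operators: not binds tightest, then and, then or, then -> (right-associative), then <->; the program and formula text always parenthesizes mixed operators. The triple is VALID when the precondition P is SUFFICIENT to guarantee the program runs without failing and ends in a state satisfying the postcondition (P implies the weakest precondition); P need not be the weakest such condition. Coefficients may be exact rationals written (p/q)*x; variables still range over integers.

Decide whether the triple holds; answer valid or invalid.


Working backward. After the program, the postcondition (1/4)*d + (3*w + r - 1) != 6 must hold; in canonical form it is (1/4)*d + r + 3*w != 7.
Before u := w - d + 3: (1/4)*d + r + 3*w != 7
Before skip: (1/4)*d + r + 3*w != 7
The weakest precondition is (1/4)*d + r + 3*w != 7.
Check whether (1/4)*d + 3*w != 11 and r = -4 implies it.
Every state satisfying the precondition satisfies the weakest precondition: the implication holds.
Answer: valid


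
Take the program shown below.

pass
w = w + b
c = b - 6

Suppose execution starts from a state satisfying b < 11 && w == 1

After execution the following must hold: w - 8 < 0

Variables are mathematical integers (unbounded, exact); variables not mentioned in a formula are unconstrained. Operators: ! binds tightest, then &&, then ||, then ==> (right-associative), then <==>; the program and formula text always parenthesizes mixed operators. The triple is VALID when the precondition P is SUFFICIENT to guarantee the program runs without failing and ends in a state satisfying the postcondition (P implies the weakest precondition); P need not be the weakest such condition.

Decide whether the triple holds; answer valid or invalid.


Working backward. After the program, the postcondition w - 8 < 0 must hold; in canonical form it is w < 8.
Before c := b - 6: w < 8
Before w := w + b: b + w < 8
Before skip: b + w < 8
The weakest precondition is b + w < 8.
Check whether b < 11 && w == 1 implies it.
Countermodel: at the initial state b = 7, w = 1, the precondition holds but the weakest precondition fails.
Answer: invalid


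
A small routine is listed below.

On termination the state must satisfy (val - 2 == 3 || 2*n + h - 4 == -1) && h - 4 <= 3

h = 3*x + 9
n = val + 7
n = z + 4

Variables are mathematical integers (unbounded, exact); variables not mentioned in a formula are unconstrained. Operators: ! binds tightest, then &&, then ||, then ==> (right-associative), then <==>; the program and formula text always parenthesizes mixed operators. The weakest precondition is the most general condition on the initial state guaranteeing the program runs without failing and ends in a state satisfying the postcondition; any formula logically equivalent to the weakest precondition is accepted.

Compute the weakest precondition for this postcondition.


Working backward. After the program, the postcondition (val - 2 == 3 || 2*n + h - 4 == -1) && h - 4 <= 3 must hold; in canonical form it is (val == 5 || h + 2*n == 3) && h <= 7.
Before n := z + 4: (val == 5 || h + 2*z == -5) && h <= 7
Before n := val + 7: (val == 5 || h + 2*z == -5) && h <= 7
Before h := 3*x + 9: (val == 5 || 3*x + 2*z == -14) && 3*x <= -2
Answer: WP = (val == 5 || 3*x + 2*z == -14) && 3*x <= -2


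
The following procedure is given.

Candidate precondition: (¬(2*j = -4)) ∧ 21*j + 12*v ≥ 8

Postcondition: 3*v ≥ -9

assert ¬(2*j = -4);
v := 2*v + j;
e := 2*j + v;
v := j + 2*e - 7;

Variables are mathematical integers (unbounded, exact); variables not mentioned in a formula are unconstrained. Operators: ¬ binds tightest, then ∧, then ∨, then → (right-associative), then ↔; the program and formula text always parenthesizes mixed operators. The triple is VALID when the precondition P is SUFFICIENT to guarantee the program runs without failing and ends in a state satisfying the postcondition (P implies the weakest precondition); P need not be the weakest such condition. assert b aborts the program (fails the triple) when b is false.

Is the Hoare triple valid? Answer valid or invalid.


Working backward. After the program, 3*v ≥ -9 must hold.
Before v := j + 2*e - 7: 6*e + 3*j ≥ 12
Before e := 2*j + v: 15*j + 6*v ≥ 12
Before v := 2*v + j: 21*j + 12*v ≥ 12
Before assert ¬(2*j = -4): (¬(2*j = -4)) ∧ 21*j + 12*v ≥ 12
The weakest precondition is (¬(2*j = -4)) ∧ 21*j + 12*v ≥ 12.
Check whether (¬(2*j = -4)) ∧ 21*j + 12*v ≥ 8 implies it.
Countermodel: at the initial state j = -3, v = 6, the precondition holds but the weakest precondition fails.
Answer: invalid
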